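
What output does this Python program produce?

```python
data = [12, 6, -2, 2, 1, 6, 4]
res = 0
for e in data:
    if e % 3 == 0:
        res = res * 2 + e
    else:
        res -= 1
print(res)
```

59

e=12: %3==0, res = 0*2+12 = 12
e=6: %3==0, res = 12*2+6 = 30
e=-2: not %3==0, res = 30-1 = 29
e=2: not %3==0, res = 29-1 = 28
e=1: not %3==0, res = 28-1 = 27
e=6: %3==0, res = 27*2+6 = 60
e=4: not %3==0, res = 60-1 = 59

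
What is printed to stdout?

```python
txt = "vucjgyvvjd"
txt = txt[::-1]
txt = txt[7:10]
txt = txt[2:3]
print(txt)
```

reverse → 'djvvygjcuv'
slice [7:10] → 'cuv'
slice [2:3] → 'v'

v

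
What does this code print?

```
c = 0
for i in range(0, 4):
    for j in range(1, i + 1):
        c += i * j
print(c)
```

25

i=1,j=1: c = 0+1 = 1
i=2,j=1: c = 1+2 = 3
i=2,j=2: c = 3+4 = 7
i=3,j=1: c = 7+3 = 10
i=3,j=2: c = 10+6 = 16
i=3,j=3: c = 16+9 = 25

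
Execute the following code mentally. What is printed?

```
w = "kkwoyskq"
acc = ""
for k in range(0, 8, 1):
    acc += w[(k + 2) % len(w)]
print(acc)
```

woyskqkk

k=0: add w[2]='w' → 'w'
k=1: add w[3]='o' → 'wo'
k=2: add w[4]='y' → 'woy'
k=3: add w[5]='s' → 'woys'
k=4: add w[6]='k' → 'woysk'
k=5: add w[7]='q' → 'woyskq'
k=6: add w[0]='k' → 'woyskqk'
k=7: add w[1]='k' → 'woyskqkk'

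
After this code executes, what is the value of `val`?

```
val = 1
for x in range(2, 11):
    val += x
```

x=2: val = 1+2 = 3
x=3: val = 3+3 = 6
x=4: val = 6+4 = 10
x=5: val = 10+5 = 15
x=6: val = 15+6 = 21
x=7: val = 21+7 = 28
x=8: val = 28+8 = 36
x=9: val = 36+9 = 45
x=10: val = 45+10 = 55

55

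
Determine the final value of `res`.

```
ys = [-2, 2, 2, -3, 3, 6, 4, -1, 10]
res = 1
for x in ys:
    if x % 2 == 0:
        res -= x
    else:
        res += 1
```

x=-2: even, res = 1-(-2) = 3
x=2: even, res = 3-2 = 1
x=2: even, res = 1-2 = -1
x=-3: not even, res = (-1)+1 = 0
x=3: not even, res = 0+1 = 1
x=6: even, res = 1-6 = -5
x=4: even, res = (-5)-4 = -9
x=-1: not even, res = (-9)+1 = -8
x=10: even, res = (-8)-10 = -18

-18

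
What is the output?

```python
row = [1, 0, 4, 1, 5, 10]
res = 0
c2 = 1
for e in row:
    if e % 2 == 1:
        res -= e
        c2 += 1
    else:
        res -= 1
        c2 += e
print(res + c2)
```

e=1: odd, res = 0-1 = -1; c2=2
e=0: not odd, res = (-1)-1 = -2; c2=2
e=4: not odd, res = (-2)-1 = -3; c2=6
e=1: odd, res = (-3)-1 = -4; c2=7
e=5: odd, res = (-4)-5 = -9; c2=8
e=10: not odd, res = (-9)-1 = -10; c2=18
res+c2 = (-10)+18 = 8

8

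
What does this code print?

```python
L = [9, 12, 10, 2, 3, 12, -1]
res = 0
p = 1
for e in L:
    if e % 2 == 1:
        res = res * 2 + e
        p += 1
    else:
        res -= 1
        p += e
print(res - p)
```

-13

e=9: odd, res = 0*2+9 = 9; p=2
e=12: not odd, res = 9-1 = 8; p=14
e=10: not odd, res = 8-1 = 7; p=24
e=2: not odd, res = 7-1 = 6; p=26
e=3: odd, res = 6*2+3 = 15; p=27
e=12: not odd, res = 15-1 = 14; p=39
e=-1: odd, res = 14*2+(-1) = 27; p=40
res-p = 27-40 = -13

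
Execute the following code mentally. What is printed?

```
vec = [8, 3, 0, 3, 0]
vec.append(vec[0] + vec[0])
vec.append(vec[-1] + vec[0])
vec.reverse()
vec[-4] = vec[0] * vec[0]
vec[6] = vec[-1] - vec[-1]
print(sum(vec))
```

append vec[0]+vec[0] = 8+8 = 16 → [8, 3, 0, 3, 0, 16]
append vec[-1]+vec[0] = 16+8 = 24 → [8, 3, 0, 3, 0, 16, 24]
reverse → [24, 16, 0, 3, 0, 3, 8]
vec[-4] = vec[0]*vec[0] = 24*24 = 576 → [24, 16, 0, 576, 0, 3, 8]
vec[6] = vec[-1]-vec[-1] = 8-8 = 0 → [24, 16, 0, 576, 0, 3, 0]
sum = 619

619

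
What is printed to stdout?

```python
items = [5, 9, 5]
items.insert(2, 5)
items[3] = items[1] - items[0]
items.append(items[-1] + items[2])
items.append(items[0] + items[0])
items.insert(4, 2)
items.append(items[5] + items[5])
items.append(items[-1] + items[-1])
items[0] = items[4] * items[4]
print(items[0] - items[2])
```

-1

insert 5 at 2 → [5, 9, 5, 5]
items[3] = items[1]-items[0] = 9-5 = 4 → [5, 9, 5, 4]
append items[-1]+items[2] = 4+5 = 9 → [5, 9, 5, 4, 9]
append items[0]+items[0] = 5+5 = 10 → [5, 9, 5, 4, 9, 10]
insert 2 at 4 → [5, 9, 5, 4, 2, 9, 10]
append items[5]+items[5] = 9+9 = 18 → [5, 9, 5, 4, 2, 9, 10, 18]
append items[-1]+items[-1] = 18+18 = 36 → [5, 9, 5, 4, 2, 9, 10, 18, 36]
items[0] = items[4]*items[4] = 2*2 = 4 → [4, 9, 5, 4, 2, 9, 10, 18, 36]
items[0]-items[2] = 4-5 = -1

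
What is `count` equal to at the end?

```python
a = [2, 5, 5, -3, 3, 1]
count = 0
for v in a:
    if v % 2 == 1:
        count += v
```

v=2: not odd
v=5: odd, count = 0+5 = 5
v=5: odd, count = 5+5 = 10
v=-3: odd, count = 10+(-3) = 7
v=3: odd, count = 7+3 = 10
v=1: odd, count = 10+1 = 11

11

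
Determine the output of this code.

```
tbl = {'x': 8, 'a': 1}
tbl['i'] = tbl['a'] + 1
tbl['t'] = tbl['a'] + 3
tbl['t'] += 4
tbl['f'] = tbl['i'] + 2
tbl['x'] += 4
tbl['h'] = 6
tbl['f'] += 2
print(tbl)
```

tbl['i'] = tbl['a']+1 = 2 → {'x': 8, 'a': 1, 'i': 2}
tbl['t'] = tbl['a']+3 = 4 → {'x': 8, 'a': 1, 'i': 2, 't': 4}
tbl['t'] = 4+4 = 8 → {'x': 8, 'a': 1, 'i': 2, 't': 8}
tbl['f'] = tbl['i']+2 = 4 → {'x': 8, 'a': 1, 'i': 2, 't': 8, 'f': 4}
tbl['x'] = 8+4 = 12 → {'x': 12, 'a': 1, 'i': 2, 't': 8, 'f': 4}
tbl['h'] = 6 → {'x': 12, 'a': 1, 'i': 2, 't': 8, 'f': 4, 'h': 6}
tbl['f'] = 4+2 = 6 → {'x': 12, 'a': 1, 'i': 2, 't': 8, 'f': 6, 'h': 6}

{'x': 12, 'a': 1, 'i': 2, 't': 8, 'f': 6, 'h': 6}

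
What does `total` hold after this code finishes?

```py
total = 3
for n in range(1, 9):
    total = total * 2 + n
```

n=1: total = 3*2+1 = 7
n=2: total = 7*2+2 = 16
n=3: total = 16*2+3 = 35
n=4: total = 35*2+4 = 74
n=5: total = 74*2+5 = 153
n=6: total = 153*2+6 = 312
n=7: total = 312*2+7 = 631
n=8: total = 631*2+8 = 1270

1270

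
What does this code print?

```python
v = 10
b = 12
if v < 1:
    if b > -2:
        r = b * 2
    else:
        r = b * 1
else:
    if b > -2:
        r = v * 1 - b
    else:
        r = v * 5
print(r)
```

v=10, b=12
v < 1 is False; b > -2 is True
→ r = v * 1 - b = -2

-2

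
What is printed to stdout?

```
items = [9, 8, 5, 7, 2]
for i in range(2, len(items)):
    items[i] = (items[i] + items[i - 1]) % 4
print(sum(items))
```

i=2: items[2] = (5+8)%4 = 1 → [9, 8, 1, 7, 2]
i=3: items[3] = (7+1)%4 = 0 → [9, 8, 1, 0, 2]
i=4: items[4] = (2+0)%4 = 2 → [9, 8, 1, 0, 2]
sum = 20

20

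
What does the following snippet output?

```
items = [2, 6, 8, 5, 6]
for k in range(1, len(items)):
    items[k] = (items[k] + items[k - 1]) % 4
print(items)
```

[2, 0, 0, 1, 3]

k=1: items[1] = (6+2)%4 = 0 → [2, 0, 8, 5, 6]
k=2: items[2] = (8+0)%4 = 0 → [2, 0, 0, 5, 6]
k=3: items[3] = (5+0)%4 = 1 → [2, 0, 0, 1, 6]
k=4: items[4] = (6+1)%4 = 3 → [2, 0, 0, 1, 3]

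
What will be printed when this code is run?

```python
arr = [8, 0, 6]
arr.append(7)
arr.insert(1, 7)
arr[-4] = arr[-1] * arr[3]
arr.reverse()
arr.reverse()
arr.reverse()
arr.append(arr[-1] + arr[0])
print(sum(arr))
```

append 7 → [8, 0, 6, 7]
insert 7 at 1 → [8, 7, 0, 6, 7]
arr[-4] = arr[-1]*arr[3] = 7*6 = 42 → [8, 42, 0, 6, 7]
reverse → [7, 6, 0, 42, 8]
reverse → [8, 42, 0, 6, 7]
reverse → [7, 6, 0, 42, 8]
append arr[-1]+arr[0] = 8+7 = 15 → [7, 6, 0, 42, 8, 15]
sum = 78

78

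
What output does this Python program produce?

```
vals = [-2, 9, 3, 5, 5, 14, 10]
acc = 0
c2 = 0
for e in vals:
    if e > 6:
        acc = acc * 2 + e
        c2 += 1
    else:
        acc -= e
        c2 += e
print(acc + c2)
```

52

e=-2: not >6, acc = 0-(-2) = 2; c2=-2
e=9: >6, acc = 2*2+9 = 13; c2=-1
e=3: not >6, acc = 13-3 = 10; c2=2
e=5: not >6, acc = 10-5 = 5; c2=7
e=5: not >6, acc = 5-5 = 0; c2=12
e=14: >6, acc = 0*2+14 = 14; c2=13
e=10: >6, acc = 14*2+10 = 38; c2=14
acc+c2 = 38+14 = 52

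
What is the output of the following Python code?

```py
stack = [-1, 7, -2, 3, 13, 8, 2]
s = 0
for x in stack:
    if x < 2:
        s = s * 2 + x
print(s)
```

x=-1: <2, s = 0*2+(-1) = -1
x=7: not <2
x=-2: <2, s = (-1)*2+(-2) = -4
x=3: not <2
x=13: not <2
x=8: not <2
x=2: not <2

-4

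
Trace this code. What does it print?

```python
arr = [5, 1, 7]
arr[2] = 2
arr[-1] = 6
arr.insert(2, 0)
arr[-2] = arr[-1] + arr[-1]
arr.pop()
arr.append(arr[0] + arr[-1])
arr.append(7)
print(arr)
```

arr[2] = 2 → [5, 1, 2]
arr[-1] = 6 → [5, 1, 6]
insert 0 at 2 → [5, 1, 0, 6]
arr[-2] = arr[-1]+arr[-1] = 6+6 = 12 → [5, 1, 12, 6]
pop() removes 6 → [5, 1, 12]
append arr[0]+arr[-1] = 5+12 = 17 → [5, 1, 12, 17]
append 7 → [5, 1, 12, 17, 7]

[5, 1, 12, 17, 7]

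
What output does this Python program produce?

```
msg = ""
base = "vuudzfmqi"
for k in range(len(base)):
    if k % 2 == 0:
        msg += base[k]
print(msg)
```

k=0: add 'v' → 'v'
k=1: skip
k=2: add 'u' → 'vu'
k=3: skip
k=4: add 'z' → 'vuz'
k=5: skip
k=6: add 'm' → 'vuzm'
k=7: skip
k=8: add 'i' → 'vuzmi'

vuzmi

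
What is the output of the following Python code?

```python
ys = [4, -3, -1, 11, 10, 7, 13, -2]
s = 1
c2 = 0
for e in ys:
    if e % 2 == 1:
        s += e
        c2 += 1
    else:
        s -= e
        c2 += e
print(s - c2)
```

-1

e=4: not odd, s = 1-4 = -3; c2=4
e=-3: odd, s = (-3)+(-3) = -6; c2=5
e=-1: odd, s = (-6)+(-1) = -7; c2=6
e=11: odd, s = (-7)+11 = 4; c2=7
e=10: not odd, s = 4-10 = -6; c2=17
e=7: odd, s = (-6)+7 = 1; c2=18
e=13: odd, s = 1+13 = 14; c2=19
e=-2: not odd, s = 14-(-2) = 16; c2=17
s-c2 = 16-17 = -1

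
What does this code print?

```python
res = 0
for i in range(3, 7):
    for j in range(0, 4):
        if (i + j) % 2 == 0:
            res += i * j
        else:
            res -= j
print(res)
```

40

i=3,j=0: odd sum, res = 0-0 = 0
i=3,j=1: even sum, res = 0+3 = 3
i=3,j=2: odd sum, res = 3-2 = 1
i=3,j=3: even sum, res = 1+9 = 10
i=4,j=0: even sum, res = 10+0 = 10
i=4,j=1: odd sum, res = 10-1 = 9
i=4,j=2: even sum, res = 9+8 = 17
i=4,j=3: odd sum, res = 17-3 = 14
i=5,j=0: odd sum, res = 14-0 = 14
i=5,j=1: even sum, res = 14+5 = 19
i=5,j=2: odd sum, res = 19-2 = 17
i=5,j=3: even sum, res = 17+15 = 32
i=6,j=0: even sum, res = 32+0 = 32
i=6,j=1: odd sum, res = 32-1 = 31
i=6,j=2: even sum, res = 31+12 = 43
i=6,j=3: odd sum, res = 43-3 = 40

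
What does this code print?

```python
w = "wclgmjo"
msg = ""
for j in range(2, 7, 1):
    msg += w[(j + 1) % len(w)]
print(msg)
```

gmjow

j=2: add w[3]='g' → 'g'
j=3: add w[4]='m' → 'gm'
j=4: add w[5]='j' → 'gmj'
j=5: add w[6]='o' → 'gmjo'
j=6: add w[0]='w' → 'gmjow'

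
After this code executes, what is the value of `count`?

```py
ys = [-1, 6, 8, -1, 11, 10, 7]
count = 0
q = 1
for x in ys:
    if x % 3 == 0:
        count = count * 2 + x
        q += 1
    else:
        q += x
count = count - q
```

-30

x=-1: not %3==0; q=0
x=6: %3==0, count = 0*2+6 = 6; q=1
x=8: not %3==0; q=9
x=-1: not %3==0; q=8
x=11: not %3==0; q=19
x=10: not %3==0; q=29
x=7: not %3==0; q=36
count-q = 6-36 = -30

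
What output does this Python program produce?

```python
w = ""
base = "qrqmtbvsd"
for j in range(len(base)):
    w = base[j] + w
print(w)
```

dsvbtmqrq

j=0: prepend 'q' → 'q'
j=1: prepend 'r' → 'rq'
j=2: prepend 'q' → 'qrq'
j=3: prepend 'm' → 'mqrq'
j=4: prepend 't' → 'tmqrq'
j=5: prepend 'b' → 'btmqrq'
j=6: prepend 'v' → 'vbtmqrq'
j=7: prepend 's' → 'svbtmqrq'
j=8: prepend 'd' → 'dsvbtmqrq'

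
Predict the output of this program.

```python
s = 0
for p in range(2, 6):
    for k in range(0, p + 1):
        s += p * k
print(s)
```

p=2,k=0: s = 0+0 = 0
p=2,k=1: s = 0+2 = 2
p=2,k=2: s = 2+4 = 6
p=3,k=0: s = 6+0 = 6
p=3,k=1: s = 6+3 = 9
p=3,k=2: s = 9+6 = 15
p=3,k=3: s = 15+9 = 24
p=4,k=0: s = 24+0 = 24
p=4,k=1: s = 24+4 = 28
p=4,k=2: s = 28+8 = 36
p=4,k=3: s = 36+12 = 48
p=4,k=4: s = 48+16 = 64
p=5,k=0: s = 64+0 = 64
p=5,k=1: s = 64+5 = 69
p=5,k=2: s = 69+10 = 79
p=5,k=3: s = 79+15 = 94
p=5,k=4: s = 94+20 = 114
p=5,k=5: s = 114+25 = 139

139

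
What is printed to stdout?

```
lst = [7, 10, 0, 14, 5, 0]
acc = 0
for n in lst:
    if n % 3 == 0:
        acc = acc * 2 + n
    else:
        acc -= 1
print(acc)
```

n=7: not %3==0, acc = 0-1 = -1
n=10: not %3==0, acc = (-1)-1 = -2
n=0: %3==0, acc = (-2)*2+0 = -4
n=14: not %3==0, acc = (-4)-1 = -5
n=5: not %3==0, acc = (-5)-1 = -6
n=0: %3==0, acc = (-6)*2+0 = -12

-12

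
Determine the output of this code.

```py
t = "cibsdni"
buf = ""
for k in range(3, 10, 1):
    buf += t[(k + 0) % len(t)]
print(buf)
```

k=3: add t[3]='s' → 's'
k=4: add t[4]='d' → 'sd'
k=5: add t[5]='n' → 'sdn'
k=6: add t[6]='i' → 'sdni'
k=7: add t[0]='c' → 'sdnic'
k=8: add t[1]='i' → 'sdnici'
k=9: add t[2]='b' → 'sdnicib'

sdnicib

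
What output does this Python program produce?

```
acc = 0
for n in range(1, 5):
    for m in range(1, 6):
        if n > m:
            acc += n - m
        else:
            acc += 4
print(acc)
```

n=1,m=1: not 1>1, acc = 0+4 = 4
n=1,m=2: not 1>2, acc = 4+4 = 8
n=1,m=3: not 1>3, acc = 8+4 = 12
n=1,m=4: not 1>4, acc = 12+4 = 16
n=1,m=5: not 1>5, acc = 16+4 = 20
n=2,m=1: 2>1, acc = 20+1 = 21
n=2,m=2: not 2>2, acc = 21+4 = 25
n=2,m=3: not 2>3, acc = 25+4 = 29
n=2,m=4: not 2>4, acc = 29+4 = 33
n=2,m=5: not 2>5, acc = 33+4 = 37
n=3,m=1: 3>1, acc = 37+2 = 39
n=3,m=2: 3>2, acc = 39+1 = 40
n=3,m=3: not 3>3, acc = 40+4 = 44
n=3,m=4: not 3>4, acc = 44+4 = 48
n=3,m=5: not 3>5, acc = 48+4 = 52
n=4,m=1: 4>1, acc = 52+3 = 55
n=4,m=2: 4>2, acc = 55+2 = 57
n=4,m=3: 4>3, acc = 57+1 = 58
n=4,m=4: not 4>4, acc = 58+4 = 62
n=4,m=5: not 4>5, acc = 62+4 = 66

66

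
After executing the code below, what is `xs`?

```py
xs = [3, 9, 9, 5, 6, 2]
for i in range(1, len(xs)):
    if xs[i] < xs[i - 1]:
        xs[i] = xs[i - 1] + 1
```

[3, 9, 9, 10, 11, 12]

i=1: 9>=3, unchanged → [3, 9, 9, 5, 6, 2]
i=2: 9>=9, unchanged → [3, 9, 9, 5, 6, 2]
i=3: 5<9, xs[3] = 9+1 = 10 → [3, 9, 9, 10, 6, 2]
i=4: 6<10, xs[4] = 10+1 = 11 → [3, 9, 9, 10, 11, 2]
i=5: 2<11, xs[5] = 11+1 = 12 → [3, 9, 9, 10, 11, 12]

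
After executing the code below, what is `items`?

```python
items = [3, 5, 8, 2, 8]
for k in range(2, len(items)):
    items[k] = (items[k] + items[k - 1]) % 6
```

[3, 5, 1, 3, 5]

k=2: items[2] = (8+5)%6 = 1 → [3, 5, 1, 2, 8]
k=3: items[3] = (2+1)%6 = 3 → [3, 5, 1, 3, 8]
k=4: items[4] = (8+3)%6 = 5 → [3, 5, 1, 3, 5]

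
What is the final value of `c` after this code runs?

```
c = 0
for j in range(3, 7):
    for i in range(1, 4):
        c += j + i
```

j=3,i=1: c = 0+4 = 4
j=3,i=2: c = 4+5 = 9
j=3,i=3: c = 9+6 = 15
j=4,i=1: c = 15+5 = 20
j=4,i=2: c = 20+6 = 26
j=4,i=3: c = 26+7 = 33
j=5,i=1: c = 33+6 = 39
j=5,i=2: c = 39+7 = 46
j=5,i=3: c = 46+8 = 54
j=6,i=1: c = 54+7 = 61
j=6,i=2: c = 61+8 = 69
j=6,i=3: c = 69+9 = 78

78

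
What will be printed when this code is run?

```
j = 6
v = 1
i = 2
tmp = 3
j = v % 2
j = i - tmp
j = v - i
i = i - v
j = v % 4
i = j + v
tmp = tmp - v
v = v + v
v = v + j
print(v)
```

3

j = 1%2 = 1
j = 2-3 = -1
j = 1-2 = -1
i = 2-1 = 1
j = 1%4 = 1
i = 1+1 = 2
tmp = 3-1 = 2
v = 1+1 = 2
v = 2+1 = 3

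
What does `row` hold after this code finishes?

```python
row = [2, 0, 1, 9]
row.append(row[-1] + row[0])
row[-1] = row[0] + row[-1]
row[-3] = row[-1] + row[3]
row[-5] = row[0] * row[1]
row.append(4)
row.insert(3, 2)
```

[0, 0, 22, 2, 9, 13, 4]

append row[-1]+row[0] = 9+2 = 11 → [2, 0, 1, 9, 11]
row[-1] = row[0]+row[-1] = 2+11 = 13 → [2, 0, 1, 9, 13]
row[-3] = row[-1]+row[3] = 13+9 = 22 → [2, 0, 22, 9, 13]
row[-5] = row[0]*row[1] = 2*0 = 0 → [0, 0, 22, 9, 13]
append 4 → [0, 0, 22, 9, 13, 4]
insert 2 at 3 → [0, 0, 22, 2, 9, 13, 4]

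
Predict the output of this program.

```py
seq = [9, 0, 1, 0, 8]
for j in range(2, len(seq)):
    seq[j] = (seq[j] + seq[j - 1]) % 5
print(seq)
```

[9, 0, 1, 1, 4]

j=2: seq[2] = (1+0)%5 = 1 → [9, 0, 1, 0, 8]
j=3: seq[3] = (0+1)%5 = 1 → [9, 0, 1, 1, 8]
j=4: seq[4] = (8+1)%5 = 4 → [9, 0, 1, 1, 4]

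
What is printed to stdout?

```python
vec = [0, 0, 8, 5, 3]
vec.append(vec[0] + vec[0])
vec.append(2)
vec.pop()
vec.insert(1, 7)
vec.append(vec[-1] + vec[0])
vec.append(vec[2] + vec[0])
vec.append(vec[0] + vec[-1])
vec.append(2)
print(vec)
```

[0, 7, 0, 8, 5, 3, 0, 0, 0, 0, 2]

append vec[0]+vec[0] = 0+0 = 0 → [0, 0, 8, 5, 3, 0]
append 2 → [0, 0, 8, 5, 3, 0, 2]
pop() removes 2 → [0, 0, 8, 5, 3, 0]
insert 7 at 1 → [0, 7, 0, 8, 5, 3, 0]
append vec[-1]+vec[0] = 0+0 = 0 → [0, 7, 0, 8, 5, 3, 0, 0]
append vec[2]+vec[0] = 0+0 = 0 → [0, 7, 0, 8, 5, 3, 0, 0, 0]
append vec[0]+vec[-1] = 0+0 = 0 → [0, 7, 0, 8, 5, 3, 0, 0, 0, 0]
append 2 → [0, 7, 0, 8, 5, 3, 0, 0, 0, 0, 2]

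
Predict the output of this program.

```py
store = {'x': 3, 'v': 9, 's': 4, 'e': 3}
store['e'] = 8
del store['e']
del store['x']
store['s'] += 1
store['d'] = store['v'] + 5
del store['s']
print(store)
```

{'v': 9, 'd': 14}

store['e'] = 8 → {'x': 3, 'v': 9, 's': 4, 'e': 8}
del 'e' → {'x': 3, 'v': 9, 's': 4}
del 'x' → {'v': 9, 's': 4}
store['s'] = 4+1 = 5 → {'v': 9, 's': 5}
store['d'] = store['v']+5 = 14 → {'v': 9, 's': 5, 'd': 14}
del 's' → {'v': 9, 'd': 14}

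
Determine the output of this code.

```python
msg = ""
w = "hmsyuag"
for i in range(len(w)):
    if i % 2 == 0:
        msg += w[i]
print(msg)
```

i=0: add 'h' → 'h'
i=1: skip
i=2: add 's' → 'hs'
i=3: skip
i=4: add 'u' → 'hsu'
i=5: skip
i=6: add 'g' → 'hsug'

hsug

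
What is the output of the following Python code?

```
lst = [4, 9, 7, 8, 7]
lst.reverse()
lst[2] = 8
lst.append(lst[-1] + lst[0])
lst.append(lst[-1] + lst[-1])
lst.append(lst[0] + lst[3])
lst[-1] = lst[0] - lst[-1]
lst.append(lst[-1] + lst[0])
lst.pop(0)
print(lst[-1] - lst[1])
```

reverse → [7, 8, 7, 9, 4]
lst[2] = 8 → [7, 8, 8, 9, 4]
append lst[-1]+lst[0] = 4+7 = 11 → [7, 8, 8, 9, 4, 11]
append lst[-1]+lst[-1] = 11+11 = 22 → [7, 8, 8, 9, 4, 11, 22]
append lst[0]+lst[3] = 7+9 = 16 → [7, 8, 8, 9, 4, 11, 22, 16]
lst[-1] = lst[0]-lst[-1] = 7-16 = -9 → [7, 8, 8, 9, 4, 11, 22, -9]
append lst[-1]+lst[0] = (-9)+7 = -2 → [7, 8, 8, 9, 4, 11, 22, -9, -2]
pop(0) removes 7 → [8, 8, 9, 4, 11, 22, -9, -2]
lst[-1]-lst[1] = (-2)-8 = -10

-10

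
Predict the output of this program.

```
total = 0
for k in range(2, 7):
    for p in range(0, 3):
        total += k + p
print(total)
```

k=2,p=0: total = 0+2 = 2
k=2,p=1: total = 2+3 = 5
k=2,p=2: total = 5+4 = 9
k=3,p=0: total = 9+3 = 12
k=3,p=1: total = 12+4 = 16
k=3,p=2: total = 16+5 = 21
k=4,p=0: total = 21+4 = 25
k=4,p=1: total = 25+5 = 30
k=4,p=2: total = 30+6 = 36
k=5,p=0: total = 36+5 = 41
k=5,p=1: total = 41+6 = 47
k=5,p=2: total = 47+7 = 54
k=6,p=0: total = 54+6 = 60
k=6,p=1: total = 60+7 = 67
k=6,p=2: total = 67+8 = 75

75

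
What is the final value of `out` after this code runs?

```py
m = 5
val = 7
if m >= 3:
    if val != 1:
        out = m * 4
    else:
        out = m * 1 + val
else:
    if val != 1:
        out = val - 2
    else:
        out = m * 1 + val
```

20

m=5, val=7
m >= 3 is True; val != 1 is True
→ out = m * 4 = 20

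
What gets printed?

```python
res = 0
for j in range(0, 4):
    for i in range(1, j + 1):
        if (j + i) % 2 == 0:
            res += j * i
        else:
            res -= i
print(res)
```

j=1,i=1: even sum, res = 0+1 = 1
j=2,i=1: odd sum, res = 1-1 = 0
j=2,i=2: even sum, res = 0+4 = 4
j=3,i=1: even sum, res = 4+3 = 7
j=3,i=2: odd sum, res = 7-2 = 5
j=3,i=3: even sum, res = 5+9 = 14

14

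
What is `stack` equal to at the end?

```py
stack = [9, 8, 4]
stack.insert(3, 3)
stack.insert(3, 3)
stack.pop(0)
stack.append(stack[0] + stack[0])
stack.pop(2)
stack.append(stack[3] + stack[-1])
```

[8, 4, 3, 16, 32]

insert 3 at 3 → [9, 8, 4, 3]
insert 3 at 3 → [9, 8, 4, 3, 3]
pop(0) removes 9 → [8, 4, 3, 3]
append stack[0]+stack[0] = 8+8 = 16 → [8, 4, 3, 3, 16]
pop(2) removes 3 → [8, 4, 3, 16]
append stack[3]+stack[-1] = 16+16 = 32 → [8, 4, 3, 16, 32]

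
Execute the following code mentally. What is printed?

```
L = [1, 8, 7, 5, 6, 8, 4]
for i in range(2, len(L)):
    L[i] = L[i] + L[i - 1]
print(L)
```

[1, 8, 15, 20, 26, 34, 38]

i=2: L[2] = 7+8 = 15 → [1, 8, 15, 5, 6, 8, 4]
i=3: L[3] = 5+15 = 20 → [1, 8, 15, 20, 6, 8, 4]
i=4: L[4] = 6+20 = 26 → [1, 8, 15, 20, 26, 8, 4]
i=5: L[5] = 8+26 = 34 → [1, 8, 15, 20, 26, 34, 4]
i=6: L[6] = 4+34 = 38 → [1, 8, 15, 20, 26, 34, 38]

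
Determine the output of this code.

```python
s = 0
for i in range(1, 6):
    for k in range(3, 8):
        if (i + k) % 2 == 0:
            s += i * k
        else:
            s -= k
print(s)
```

i=1,k=3: even sum, s = 0+3 = 3
i=1,k=4: odd sum, s = 3-4 = -1
i=1,k=5: even sum, s = (-1)+5 = 4
i=1,k=6: odd sum, s = 4-6 = -2
i=1,k=7: even sum, s = (-2)+7 = 5
i=2,k=3: odd sum, s = 5-3 = 2
i=2,k=4: even sum, s = 2+8 = 10
i=2,k=5: odd sum, s = 10-5 = 5
i=2,k=6: even sum, s = 5+12 = 17
i=2,k=7: odd sum, s = 17-7 = 10
i=3,k=3: even sum, s = 10+9 = 19
i=3,k=4: odd sum, s = 19-4 = 15
i=3,k=5: even sum, s = 15+15 = 30
i=3,k=6: odd sum, s = 30-6 = 24
i=3,k=7: even sum, s = 24+21 = 45
i=4,k=3: odd sum, s = 45-3 = 42
i=4,k=4: even sum, s = 42+16 = 58
i=4,k=5: odd sum, s = 58-5 = 53
i=4,k=6: even sum, s = 53+24 = 77
i=4,k=7: odd sum, s = 77-7 = 70
i=5,k=3: even sum, s = 70+15 = 85
i=5,k=4: odd sum, s = 85-4 = 81
i=5,k=5: even sum, s = 81+25 = 106
i=5,k=6: odd sum, s = 106-6 = 100
i=5,k=7: even sum, s = 100+35 = 135

135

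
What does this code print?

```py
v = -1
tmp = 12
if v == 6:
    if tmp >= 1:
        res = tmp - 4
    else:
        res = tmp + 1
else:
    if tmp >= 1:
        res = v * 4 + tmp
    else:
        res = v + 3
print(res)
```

8

v=-1, tmp=12
v == 6 is False; tmp >= 1 is True
→ res = v * 4 + tmp = 8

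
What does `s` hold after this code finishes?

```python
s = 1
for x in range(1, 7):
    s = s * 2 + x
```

x=1: s = 1*2+1 = 3
x=2: s = 3*2+2 = 8
x=3: s = 8*2+3 = 19
x=4: s = 19*2+4 = 42
x=5: s = 42*2+5 = 89
x=6: s = 89*2+6 = 184

184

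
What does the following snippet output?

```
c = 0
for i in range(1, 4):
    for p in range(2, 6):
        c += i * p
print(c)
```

i=1,p=2: c = 0+2 = 2
i=1,p=3: c = 2+3 = 5
i=1,p=4: c = 5+4 = 9
i=1,p=5: c = 9+5 = 14
i=2,p=2: c = 14+4 = 18
i=2,p=3: c = 18+6 = 24
i=2,p=4: c = 24+8 = 32
i=2,p=5: c = 32+10 = 42
i=3,p=2: c = 42+6 = 48
i=3,p=3: c = 48+9 = 57
i=3,p=4: c = 57+12 = 69
i=3,p=5: c = 69+15 = 84

84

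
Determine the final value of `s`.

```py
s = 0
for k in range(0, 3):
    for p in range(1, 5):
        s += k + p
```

k=0,p=1: s = 0+1 = 1
k=0,p=2: s = 1+2 = 3
k=0,p=3: s = 3+3 = 6
k=0,p=4: s = 6+4 = 10
k=1,p=1: s = 10+2 = 12
k=1,p=2: s = 12+3 = 15
k=1,p=3: s = 15+4 = 19
k=1,p=4: s = 19+5 = 24
k=2,p=1: s = 24+3 = 27
k=2,p=2: s = 27+4 = 31
k=2,p=3: s = 31+5 = 36
k=2,p=4: s = 36+6 = 42

42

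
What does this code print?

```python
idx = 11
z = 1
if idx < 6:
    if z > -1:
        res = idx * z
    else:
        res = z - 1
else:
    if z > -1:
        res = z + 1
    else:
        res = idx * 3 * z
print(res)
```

2

idx=11, z=1
idx < 6 is False; z > -1 is True
→ res = z + 1 = 2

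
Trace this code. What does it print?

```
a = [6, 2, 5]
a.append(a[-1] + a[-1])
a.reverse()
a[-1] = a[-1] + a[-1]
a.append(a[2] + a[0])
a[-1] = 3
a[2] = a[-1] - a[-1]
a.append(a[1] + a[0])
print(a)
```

append a[-1]+a[-1] = 5+5 = 10 → [6, 2, 5, 10]
reverse → [10, 5, 2, 6]
a[-1] = a[-1]+a[-1] = 6+6 = 12 → [10, 5, 2, 12]
append a[2]+a[0] = 2+10 = 12 → [10, 5, 2, 12, 12]
a[-1] = 3 → [10, 5, 2, 12, 3]
a[2] = a[-1]-a[-1] = 3-3 = 0 → [10, 5, 0, 12, 3]
append a[1]+a[0] = 5+10 = 15 → [10, 5, 0, 12, 3, 15]

[10, 5, 0, 12, 3, 15]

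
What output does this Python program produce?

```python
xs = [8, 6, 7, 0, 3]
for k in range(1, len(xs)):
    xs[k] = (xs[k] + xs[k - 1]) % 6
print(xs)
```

k=1: xs[1] = (6+8)%6 = 2 → [8, 2, 7, 0, 3]
k=2: xs[2] = (7+2)%6 = 3 → [8, 2, 3, 0, 3]
k=3: xs[3] = (0+3)%6 = 3 → [8, 2, 3, 3, 3]
k=4: xs[4] = (3+3)%6 = 0 → [8, 2, 3, 3, 0]

[8, 2, 3, 3, 0]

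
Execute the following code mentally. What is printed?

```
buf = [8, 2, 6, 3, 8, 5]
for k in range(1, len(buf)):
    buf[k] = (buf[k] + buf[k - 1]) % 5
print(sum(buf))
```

k=1: buf[1] = (2+8)%5 = 0 → [8, 0, 6, 3, 8, 5]
k=2: buf[2] = (6+0)%5 = 1 → [8, 0, 1, 3, 8, 5]
k=3: buf[3] = (3+1)%5 = 4 → [8, 0, 1, 4, 8, 5]
k=4: buf[4] = (8+4)%5 = 2 → [8, 0, 1, 4, 2, 5]
k=5: buf[5] = (5+2)%5 = 2 → [8, 0, 1, 4, 2, 2]
sum = 17

17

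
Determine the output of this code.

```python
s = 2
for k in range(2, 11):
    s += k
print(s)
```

56

k=2: s = 2+2 = 4
k=3: s = 4+3 = 7
k=4: s = 7+4 = 11
k=5: s = 11+5 = 16
k=6: s = 16+6 = 22
k=7: s = 22+7 = 29
k=8: s = 29+8 = 37
k=9: s = 37+9 = 46
k=10: s = 46+10 = 56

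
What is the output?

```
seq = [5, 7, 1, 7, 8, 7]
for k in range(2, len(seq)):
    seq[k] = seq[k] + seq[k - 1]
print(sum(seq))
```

k=2: seq[2] = 1+7 = 8 → [5, 7, 8, 7, 8, 7]
k=3: seq[3] = 7+8 = 15 → [5, 7, 8, 15, 8, 7]
k=4: seq[4] = 8+15 = 23 → [5, 7, 8, 15, 23, 7]
k=5: seq[5] = 7+23 = 30 → [5, 7, 8, 15, 23, 30]
sum = 88

88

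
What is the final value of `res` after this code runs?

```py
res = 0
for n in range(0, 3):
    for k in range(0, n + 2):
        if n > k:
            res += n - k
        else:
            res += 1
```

10

n=0,k=0: not 0>0, res = 0+1 = 1
n=0,k=1: not 0>1, res = 1+1 = 2
n=1,k=0: 1>0, res = 2+1 = 3
n=1,k=1: not 1>1, res = 3+1 = 4
n=1,k=2: not 1>2, res = 4+1 = 5
n=2,k=0: 2>0, res = 5+2 = 7
n=2,k=1: 2>1, res = 7+1 = 8
n=2,k=2: not 2>2, res = 8+1 = 9
n=2,k=3: not 2>3, res = 9+1 = 10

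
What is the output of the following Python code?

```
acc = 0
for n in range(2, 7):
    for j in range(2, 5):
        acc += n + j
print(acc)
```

105

n=2,j=2: acc = 0+4 = 4
n=2,j=3: acc = 4+5 = 9
n=2,j=4: acc = 9+6 = 15
n=3,j=2: acc = 15+5 = 20
n=3,j=3: acc = 20+6 = 26
n=3,j=4: acc = 26+7 = 33
n=4,j=2: acc = 33+6 = 39
n=4,j=3: acc = 39+7 = 46
n=4,j=4: acc = 46+8 = 54
n=5,j=2: acc = 54+7 = 61
n=5,j=3: acc = 61+8 = 69
n=5,j=4: acc = 69+9 = 78
n=6,j=2: acc = 78+8 = 86
n=6,j=3: acc = 86+9 = 95
n=6,j=4: acc = 95+10 = 105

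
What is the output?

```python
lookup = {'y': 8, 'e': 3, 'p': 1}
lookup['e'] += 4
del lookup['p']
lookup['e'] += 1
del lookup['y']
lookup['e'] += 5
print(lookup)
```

lookup['e'] = 3+4 = 7 → {'y': 8, 'e': 7, 'p': 1}
del 'p' → {'y': 8, 'e': 7}
lookup['e'] = 7+1 = 8 → {'y': 8, 'e': 8}
del 'y' → {'e': 8}
lookup['e'] = 8+5 = 13 → {'e': 13}

{'e': 13}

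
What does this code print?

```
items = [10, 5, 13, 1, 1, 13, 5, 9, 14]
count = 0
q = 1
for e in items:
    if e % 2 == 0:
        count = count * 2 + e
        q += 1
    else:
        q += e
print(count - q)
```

e=10: even, count = 0*2+10 = 10; q=2
e=5: not even; q=7
e=13: not even; q=20
e=1: not even; q=21
e=1: not even; q=22
e=13: not even; q=35
e=5: not even; q=40
e=9: not even; q=49
e=14: even, count = 10*2+14 = 34; q=50
count-q = 34-50 = -16

-16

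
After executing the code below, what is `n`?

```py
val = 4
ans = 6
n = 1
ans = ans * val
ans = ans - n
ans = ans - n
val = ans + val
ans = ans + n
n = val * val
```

ans = 6*4 = 24
ans = 24-1 = 23
ans = 23-1 = 22
val = 22+4 = 26
ans = 22+1 = 23
n = 26*26 = 676

676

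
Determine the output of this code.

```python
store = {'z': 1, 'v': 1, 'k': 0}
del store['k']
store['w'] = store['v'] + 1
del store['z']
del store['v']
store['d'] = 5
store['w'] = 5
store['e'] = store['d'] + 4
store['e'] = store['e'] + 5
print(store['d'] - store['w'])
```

0

del 'k' → {'z': 1, 'v': 1}
store['w'] = store['v']+1 = 2 → {'z': 1, 'v': 1, 'w': 2}
del 'z' → {'v': 1, 'w': 2}
del 'v' → {'w': 2}
store['d'] = 5 → {'w': 2, 'd': 5}
store['w'] = 5 → {'w': 5, 'd': 5}
store['e'] = store['d']+4 = 9 → {'w': 5, 'd': 5, 'e': 9}
store['e'] = store['e']+5 = 14 → {'w': 5, 'd': 5, 'e': 14}
store['d']-store['w'] = 5-5 = 0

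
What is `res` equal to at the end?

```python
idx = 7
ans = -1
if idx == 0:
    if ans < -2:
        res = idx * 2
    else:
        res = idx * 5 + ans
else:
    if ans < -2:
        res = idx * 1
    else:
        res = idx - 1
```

6

idx=7, ans=-1
idx == 0 is False; ans < -2 is False
→ res = idx - 1 = 6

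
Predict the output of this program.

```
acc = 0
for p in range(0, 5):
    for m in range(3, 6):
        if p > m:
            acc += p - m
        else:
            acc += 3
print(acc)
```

43

p=0,m=3: not 0>3, acc = 0+3 = 3
p=0,m=4: not 0>4, acc = 3+3 = 6
p=0,m=5: not 0>5, acc = 6+3 = 9
p=1,m=3: not 1>3, acc = 9+3 = 12
p=1,m=4: not 1>4, acc = 12+3 = 15
p=1,m=5: not 1>5, acc = 15+3 = 18
p=2,m=3: not 2>3, acc = 18+3 = 21
p=2,m=4: not 2>4, acc = 21+3 = 24
p=2,m=5: not 2>5, acc = 24+3 = 27
p=3,m=3: not 3>3, acc = 27+3 = 30
p=3,m=4: not 3>4, acc = 30+3 = 33
p=3,m=5: not 3>5, acc = 33+3 = 36
p=4,m=3: 4>3, acc = 36+1 = 37
p=4,m=4: not 4>4, acc = 37+3 = 40
p=4,m=5: not 4>5, acc = 40+3 = 43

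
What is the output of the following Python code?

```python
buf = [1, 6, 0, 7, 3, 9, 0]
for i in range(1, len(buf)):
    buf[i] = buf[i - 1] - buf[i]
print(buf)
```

[1, -5, -5, -12, -15, -24, -24]

i=1: buf[1] = 1-6 = -5 → [1, -5, 0, 7, 3, 9, 0]
i=2: buf[2] = (-5)-0 = -5 → [1, -5, -5, 7, 3, 9, 0]
i=3: buf[3] = (-5)-7 = -12 → [1, -5, -5, -12, 3, 9, 0]
i=4: buf[4] = (-12)-3 = -15 → [1, -5, -5, -12, -15, 9, 0]
i=5: buf[5] = (-15)-9 = -24 → [1, -5, -5, -12, -15, -24, 0]
i=6: buf[6] = (-24)-0 = -24 → [1, -5, -5, -12, -15, -24, -24]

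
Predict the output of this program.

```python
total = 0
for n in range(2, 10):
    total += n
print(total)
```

n=2: total = 0+2 = 2
n=3: total = 2+3 = 5
n=4: total = 5+4 = 9
n=5: total = 9+5 = 14
n=6: total = 14+6 = 20
n=7: total = 20+7 = 27
n=8: total = 27+8 = 35
n=9: total = 35+9 = 44

44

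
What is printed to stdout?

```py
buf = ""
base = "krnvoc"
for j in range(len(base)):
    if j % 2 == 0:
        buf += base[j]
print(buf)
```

j=0: add 'k' → 'k'
j=1: skip
j=2: add 'n' → 'kn'
j=3: skip
j=4: add 'o' → 'kno'
j=5: skip

kno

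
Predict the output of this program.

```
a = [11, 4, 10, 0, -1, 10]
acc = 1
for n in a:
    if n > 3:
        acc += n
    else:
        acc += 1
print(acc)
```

38

n=11: >3, acc = 1+11 = 12
n=4: >3, acc = 12+4 = 16
n=10: >3, acc = 16+10 = 26
n=0: not >3, acc = 26+1 = 27
n=-1: not >3, acc = 27+1 = 28
n=10: >3, acc = 28+10 = 38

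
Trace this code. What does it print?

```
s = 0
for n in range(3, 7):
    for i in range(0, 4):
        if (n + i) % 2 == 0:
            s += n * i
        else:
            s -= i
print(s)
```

n=3,i=0: odd sum, s = 0-0 = 0
n=3,i=1: even sum, s = 0+3 = 3
n=3,i=2: odd sum, s = 3-2 = 1
n=3,i=3: even sum, s = 1+9 = 10
n=4,i=0: even sum, s = 10+0 = 10
n=4,i=1: odd sum, s = 10-1 = 9
n=4,i=2: even sum, s = 9+8 = 17
n=4,i=3: odd sum, s = 17-3 = 14
n=5,i=0: odd sum, s = 14-0 = 14
n=5,i=1: even sum, s = 14+5 = 19
n=5,i=2: odd sum, s = 19-2 = 17
n=5,i=3: even sum, s = 17+15 = 32
n=6,i=0: even sum, s = 32+0 = 32
n=6,i=1: odd sum, s = 32-1 = 31
n=6,i=2: even sum, s = 31+12 = 43
n=6,i=3: odd sum, s = 43-3 = 40

40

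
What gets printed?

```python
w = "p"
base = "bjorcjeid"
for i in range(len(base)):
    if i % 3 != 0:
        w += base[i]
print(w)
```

i=0: skip
i=1: add 'j' → 'pj'
i=2: add 'o' → 'pjo'
i=3: skip
i=4: add 'c' → 'pjoc'
i=5: add 'j' → 'pjocj'
i=6: skip
i=7: add 'i' → 'pjocji'
i=8: add 'd' → 'pjocjid'

pjocjid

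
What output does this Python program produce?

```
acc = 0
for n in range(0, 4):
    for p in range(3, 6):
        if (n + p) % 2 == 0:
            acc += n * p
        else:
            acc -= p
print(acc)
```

n=0,p=3: odd sum, acc = 0-3 = -3
n=0,p=4: even sum, acc = (-3)+0 = -3
n=0,p=5: odd sum, acc = (-3)-5 = -8
n=1,p=3: even sum, acc = (-8)+3 = -5
n=1,p=4: odd sum, acc = (-5)-4 = -9
n=1,p=5: even sum, acc = (-9)+5 = -4
n=2,p=3: odd sum, acc = (-4)-3 = -7
n=2,p=4: even sum, acc = (-7)+8 = 1
n=2,p=5: odd sum, acc = 1-5 = -4
n=3,p=3: even sum, acc = (-4)+9 = 5
n=3,p=4: odd sum, acc = 5-4 = 1
n=3,p=5: even sum, acc = 1+15 = 16

16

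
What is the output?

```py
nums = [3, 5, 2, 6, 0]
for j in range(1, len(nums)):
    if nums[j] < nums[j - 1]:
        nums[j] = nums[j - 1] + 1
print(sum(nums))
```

j=1: 5>=3, unchanged → [3, 5, 2, 6, 0]
j=2: 2<5, nums[2] = 5+1 = 6 → [3, 5, 6, 6, 0]
j=3: 6>=6, unchanged → [3, 5, 6, 6, 0]
j=4: 0<6, nums[4] = 6+1 = 7 → [3, 5, 6, 6, 7]
sum = 27

27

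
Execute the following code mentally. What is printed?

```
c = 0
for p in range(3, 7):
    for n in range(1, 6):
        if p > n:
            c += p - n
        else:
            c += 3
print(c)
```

52

p=3,n=1: 3>1, c = 0+2 = 2
p=3,n=2: 3>2, c = 2+1 = 3
p=3,n=3: not 3>3, c = 3+3 = 6
p=3,n=4: not 3>4, c = 6+3 = 9
p=3,n=5: not 3>5, c = 9+3 = 12
p=4,n=1: 4>1, c = 12+3 = 15
p=4,n=2: 4>2, c = 15+2 = 17
p=4,n=3: 4>3, c = 17+1 = 18
p=4,n=4: not 4>4, c = 18+3 = 21
p=4,n=5: not 4>5, c = 21+3 = 24
p=5,n=1: 5>1, c = 24+4 = 28
p=5,n=2: 5>2, c = 28+3 = 31
p=5,n=3: 5>3, c = 31+2 = 33
p=5,n=4: 5>4, c = 33+1 = 34
p=5,n=5: not 5>5, c = 34+3 = 37
p=6,n=1: 6>1, c = 37+5 = 42
p=6,n=2: 6>2, c = 42+4 = 46
p=6,n=3: 6>3, c = 46+3 = 49
p=6,n=4: 6>4, c = 49+2 = 51
p=6,n=5: 6>5, c = 51+1 = 52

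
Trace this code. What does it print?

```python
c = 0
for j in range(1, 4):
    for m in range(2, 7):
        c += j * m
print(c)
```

120

j=1,m=2: c = 0+2 = 2
j=1,m=3: c = 2+3 = 5
j=1,m=4: c = 5+4 = 9
j=1,m=5: c = 9+5 = 14
j=1,m=6: c = 14+6 = 20
j=2,m=2: c = 20+4 = 24
j=2,m=3: c = 24+6 = 30
j=2,m=4: c = 30+8 = 38
j=2,m=5: c = 38+10 = 48
j=2,m=6: c = 48+12 = 60
j=3,m=2: c = 60+6 = 66
j=3,m=3: c = 66+9 = 75
j=3,m=4: c = 75+12 = 87
j=3,m=5: c = 87+15 = 102
j=3,m=6: c = 102+18 = 120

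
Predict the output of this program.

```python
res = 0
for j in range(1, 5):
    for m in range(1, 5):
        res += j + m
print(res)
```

80

j=1,m=1: res = 0+2 = 2
j=1,m=2: res = 2+3 = 5
j=1,m=3: res = 5+4 = 9
j=1,m=4: res = 9+5 = 14
j=2,m=1: res = 14+3 = 17
j=2,m=2: res = 17+4 = 21
j=2,m=3: res = 21+5 = 26
j=2,m=4: res = 26+6 = 32
j=3,m=1: res = 32+4 = 36
j=3,m=2: res = 36+5 = 41
j=3,m=3: res = 41+6 = 47
j=3,m=4: res = 47+7 = 54
j=4,m=1: res = 54+5 = 59
j=4,m=2: res = 59+6 = 65
j=4,m=3: res = 65+7 = 72
j=4,m=4: res = 72+8 = 80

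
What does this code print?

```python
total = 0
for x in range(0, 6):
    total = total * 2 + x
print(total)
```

x=0: total = 0*2+0 = 0
x=1: total = 0*2+1 = 1
x=2: total = 1*2+2 = 4
x=3: total = 4*2+3 = 11
x=4: total = 11*2+4 = 26
x=5: total = 26*2+5 = 57

57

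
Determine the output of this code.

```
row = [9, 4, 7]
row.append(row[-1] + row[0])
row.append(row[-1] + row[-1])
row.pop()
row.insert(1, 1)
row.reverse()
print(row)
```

[16, 7, 4, 1, 9]

append row[-1]+row[0] = 7+9 = 16 → [9, 4, 7, 16]
append row[-1]+row[-1] = 16+16 = 32 → [9, 4, 7, 16, 32]
pop() removes 32 → [9, 4, 7, 16]
insert 1 at 1 → [9, 1, 4, 7, 16]
reverse → [16, 7, 4, 1, 9]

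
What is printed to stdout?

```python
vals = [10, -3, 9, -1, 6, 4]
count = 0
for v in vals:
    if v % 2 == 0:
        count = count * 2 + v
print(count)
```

v=10: even, count = 0*2+10 = 10
v=-3: not even
v=9: not even
v=-1: not even
v=6: even, count = 10*2+6 = 26
v=4: even, count = 26*2+4 = 56

56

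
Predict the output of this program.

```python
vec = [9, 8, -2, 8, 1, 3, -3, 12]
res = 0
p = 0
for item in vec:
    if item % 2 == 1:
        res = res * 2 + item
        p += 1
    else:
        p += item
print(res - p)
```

item=9: odd, res = 0*2+9 = 9; p=1
item=8: not odd; p=9
item=-2: not odd; p=7
item=8: not odd; p=15
item=1: odd, res = 9*2+1 = 19; p=16
item=3: odd, res = 19*2+3 = 41; p=17
item=-3: odd, res = 41*2+(-3) = 79; p=18
item=12: not odd; p=30
res-p = 79-30 = 49

49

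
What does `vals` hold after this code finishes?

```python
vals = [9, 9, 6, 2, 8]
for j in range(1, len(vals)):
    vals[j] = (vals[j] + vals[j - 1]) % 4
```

[9, 2, 0, 2, 2]

j=1: vals[1] = (9+9)%4 = 2 → [9, 2, 6, 2, 8]
j=2: vals[2] = (6+2)%4 = 0 → [9, 2, 0, 2, 8]
j=3: vals[3] = (2+0)%4 = 2 → [9, 2, 0, 2, 8]
j=4: vals[4] = (8+2)%4 = 2 → [9, 2, 0, 2, 2]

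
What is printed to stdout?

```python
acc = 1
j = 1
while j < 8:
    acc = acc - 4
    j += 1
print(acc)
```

-27

j=1: acc = 1-4 = -3
j=2: acc = (-3)-4 = -7
j=3: acc = (-7)-4 = -11
j=4: acc = (-11)-4 = -15
j=5: acc = (-15)-4 = -19
j=6: acc = (-19)-4 = -23
j=7: acc = (-23)-4 = -27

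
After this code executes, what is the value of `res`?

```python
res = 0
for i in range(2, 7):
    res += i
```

i=2: res = 0+2 = 2
i=3: res = 2+3 = 5
i=4: res = 5+4 = 9
i=5: res = 9+5 = 14
i=6: res = 14+6 = 20

20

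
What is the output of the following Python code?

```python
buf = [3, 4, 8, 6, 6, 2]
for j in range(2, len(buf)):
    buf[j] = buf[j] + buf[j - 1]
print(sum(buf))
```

87

j=2: buf[2] = 8+4 = 12 → [3, 4, 12, 6, 6, 2]
j=3: buf[3] = 6+12 = 18 → [3, 4, 12, 18, 6, 2]
j=4: buf[4] = 6+18 = 24 → [3, 4, 12, 18, 24, 2]
j=5: buf[5] = 2+24 = 26 → [3, 4, 12, 18, 24, 26]
sum = 87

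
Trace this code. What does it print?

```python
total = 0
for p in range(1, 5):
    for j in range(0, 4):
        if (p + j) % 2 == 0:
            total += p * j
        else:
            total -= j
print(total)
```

p=1,j=0: odd sum, total = 0-0 = 0
p=1,j=1: even sum, total = 0+1 = 1
p=1,j=2: odd sum, total = 1-2 = -1
p=1,j=3: even sum, total = (-1)+3 = 2
p=2,j=0: even sum, total = 2+0 = 2
p=2,j=1: odd sum, total = 2-1 = 1
p=2,j=2: even sum, total = 1+4 = 5
p=2,j=3: odd sum, total = 5-3 = 2
p=3,j=0: odd sum, total = 2-0 = 2
p=3,j=1: even sum, total = 2+3 = 5
p=3,j=2: odd sum, total = 5-2 = 3
p=3,j=3: even sum, total = 3+9 = 12
p=4,j=0: even sum, total = 12+0 = 12
p=4,j=1: odd sum, total = 12-1 = 11
p=4,j=2: even sum, total = 11+8 = 19
p=4,j=3: odd sum, total = 19-3 = 16

16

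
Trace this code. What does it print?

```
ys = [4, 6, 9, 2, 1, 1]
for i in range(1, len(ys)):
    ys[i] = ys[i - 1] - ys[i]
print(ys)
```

i=1: ys[1] = 4-6 = -2 → [4, -2, 9, 2, 1, 1]
i=2: ys[2] = (-2)-9 = -11 → [4, -2, -11, 2, 1, 1]
i=3: ys[3] = (-11)-2 = -13 → [4, -2, -11, -13, 1, 1]
i=4: ys[4] = (-13)-1 = -14 → [4, -2, -11, -13, -14, 1]
i=5: ys[5] = (-14)-1 = -15 → [4, -2, -11, -13, -14, -15]

[4, -2, -11, -13, -14, -15]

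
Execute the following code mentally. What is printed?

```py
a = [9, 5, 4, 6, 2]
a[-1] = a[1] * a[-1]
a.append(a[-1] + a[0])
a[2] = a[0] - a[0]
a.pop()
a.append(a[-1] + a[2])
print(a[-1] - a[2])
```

a[-1] = a[1]*a[-1] = 5*2 = 10 → [9, 5, 4, 6, 10]
append a[-1]+a[0] = 10+9 = 19 → [9, 5, 4, 6, 10, 19]
a[2] = a[0]-a[0] = 9-9 = 0 → [9, 5, 0, 6, 10, 19]
pop() removes 19 → [9, 5, 0, 6, 10]
append a[-1]+a[2] = 10+0 = 10 → [9, 5, 0, 6, 10, 10]
a[-1]-a[2] = 10-0 = 10

10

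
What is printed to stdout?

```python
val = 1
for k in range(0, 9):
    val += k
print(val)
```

k=0: val = 1+0 = 1
k=1: val = 1+1 = 2
k=2: val = 2+2 = 4
k=3: val = 4+3 = 7
k=4: val = 7+4 = 11
k=5: val = 11+5 = 16
k=6: val = 16+6 = 22
k=7: val = 22+7 = 29
k=8: val = 29+8 = 37

37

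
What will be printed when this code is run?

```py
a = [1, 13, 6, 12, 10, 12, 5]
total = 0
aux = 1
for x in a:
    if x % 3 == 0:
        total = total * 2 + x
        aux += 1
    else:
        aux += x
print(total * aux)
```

x=1: not %3==0; aux=2
x=13: not %3==0; aux=15
x=6: %3==0, total = 0*2+6 = 6; aux=16
x=12: %3==0, total = 6*2+12 = 24; aux=17
x=10: not %3==0; aux=27
x=12: %3==0, total = 24*2+12 = 60; aux=28
x=5: not %3==0; aux=33
total*aux = 60*33 = 1980

1980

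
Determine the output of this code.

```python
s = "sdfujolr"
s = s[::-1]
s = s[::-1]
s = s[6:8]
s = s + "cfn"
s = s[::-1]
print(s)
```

nfcrl

reverse → 'rlojufds'
reverse → 'sdfujolr'
slice [6:8] → 'lr'
+ 'cfn' → 'lrcfn'
reverse → 'nfcrl'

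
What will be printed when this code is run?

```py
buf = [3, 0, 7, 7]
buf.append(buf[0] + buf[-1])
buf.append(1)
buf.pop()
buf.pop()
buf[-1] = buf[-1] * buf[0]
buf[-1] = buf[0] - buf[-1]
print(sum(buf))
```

append buf[0]+buf[-1] = 3+7 = 10 → [3, 0, 7, 7, 10]
append 1 → [3, 0, 7, 7, 10, 1]
pop() removes 1 → [3, 0, 7, 7, 10]
pop() removes 10 → [3, 0, 7, 7]
buf[-1] = buf[-1]*buf[0] = 7*3 = 21 → [3, 0, 7, 21]
buf[-1] = buf[0]-buf[-1] = 3-21 = -18 → [3, 0, 7, -18]
sum = -8

-8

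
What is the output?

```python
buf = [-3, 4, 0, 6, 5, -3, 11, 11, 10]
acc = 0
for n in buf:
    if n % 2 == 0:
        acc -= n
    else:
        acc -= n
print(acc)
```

n=-3: not even, acc = 0-(-3) = 3
n=4: even, acc = 3-4 = -1
n=0: even, acc = (-1)-0 = -1
n=6: even, acc = (-1)-6 = -7
n=5: not even, acc = (-7)-5 = -12
n=-3: not even, acc = (-12)-(-3) = -9
n=11: not even, acc = (-9)-11 = -20
n=11: not even, acc = (-20)-11 = -31
n=10: even, acc = (-31)-10 = -41

-41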